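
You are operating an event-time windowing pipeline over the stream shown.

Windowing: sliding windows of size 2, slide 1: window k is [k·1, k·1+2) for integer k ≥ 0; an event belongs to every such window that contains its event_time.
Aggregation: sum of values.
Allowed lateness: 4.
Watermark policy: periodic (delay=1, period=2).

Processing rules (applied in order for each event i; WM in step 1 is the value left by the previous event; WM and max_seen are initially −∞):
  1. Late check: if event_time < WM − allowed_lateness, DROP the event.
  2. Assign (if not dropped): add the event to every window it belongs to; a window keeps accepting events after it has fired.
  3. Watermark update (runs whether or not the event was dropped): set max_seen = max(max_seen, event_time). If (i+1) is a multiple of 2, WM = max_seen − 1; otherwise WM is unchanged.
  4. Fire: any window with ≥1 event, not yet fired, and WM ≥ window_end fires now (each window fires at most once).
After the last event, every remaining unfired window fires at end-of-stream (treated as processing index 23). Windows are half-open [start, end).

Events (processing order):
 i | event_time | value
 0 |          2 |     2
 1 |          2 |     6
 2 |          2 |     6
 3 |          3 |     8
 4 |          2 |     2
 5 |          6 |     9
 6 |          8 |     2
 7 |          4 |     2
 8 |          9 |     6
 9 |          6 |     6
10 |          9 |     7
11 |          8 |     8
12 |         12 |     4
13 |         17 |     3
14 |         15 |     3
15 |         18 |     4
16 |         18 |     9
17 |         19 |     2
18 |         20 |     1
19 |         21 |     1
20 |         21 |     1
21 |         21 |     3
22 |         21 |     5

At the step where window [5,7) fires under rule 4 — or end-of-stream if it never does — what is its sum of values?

9

i=0 t=2 v=2: → [2,4),[1,3); WM=−∞
i=1 t=2 v=6: → [2,4),[1,3); WM=1
i=2 t=2 v=6: → [2,4),[1,3); WM=1
i=3 t=3 v=8: → [3,5),[2,4); WM=2
i=4 t=2 v=2: → [2,4),[1,3); WM=2
i=5 t=6 v=9: → [6,8),[5,7); WM=5; [1,3) fires=16 [2,4) fires=24 [3,5) fires=8
i=6 t=8 v=2: → [8,10),[7,9); WM=5
i=7 t=4 v=2: → [4,6),[3,5); WM=7; [4,6) fires=2 [5,7) fires=9
i=8 t=9 v=6: → [9,11),[8,10); WM=7
i=9 t=6 v=6: → [6,8),[5,7); WM=8; [6,8) fires=15
i=10 t=9 v=7: → [9,11),[8,10); WM=8
i=11 t=8 v=8: → [8,10),[7,9); WM=8
i=12 t=12 v=4: → [12,14),[11,13); WM=8
i=13 t=17 v=3: → [17,19),[16,18); WM=16; [7,9) fires=10 [8,10) fires=23 [9,11) fires=13 [11,13) fires=4 [12,14) fires=4
i=14 t=15 v=3: → [15,17),[14,16); WM=16; [14,16) fires=3
i=15 t=18 v=4: → [18,20),[17,19); WM=17; [15,17) fires=3
i=16 t=18 v=9: → [18,20),[17,19); WM=17
i=17 t=19 v=2: → [19,21),[18,20); WM=18; [16,18) fires=3
i=18 t=20 v=1: → [20,22),[19,21); WM=18
i=19 t=21 v=1: → [21,23),[20,22); WM=20; [17,19) fires=16 [18,20) fires=15
i=20 t=21 v=1: → [21,23),[20,22); WM=20
i=21 t=21 v=3: → [21,23),[20,22); WM=20
i=22 t=21 v=5: → [21,23),[20,22); WM=20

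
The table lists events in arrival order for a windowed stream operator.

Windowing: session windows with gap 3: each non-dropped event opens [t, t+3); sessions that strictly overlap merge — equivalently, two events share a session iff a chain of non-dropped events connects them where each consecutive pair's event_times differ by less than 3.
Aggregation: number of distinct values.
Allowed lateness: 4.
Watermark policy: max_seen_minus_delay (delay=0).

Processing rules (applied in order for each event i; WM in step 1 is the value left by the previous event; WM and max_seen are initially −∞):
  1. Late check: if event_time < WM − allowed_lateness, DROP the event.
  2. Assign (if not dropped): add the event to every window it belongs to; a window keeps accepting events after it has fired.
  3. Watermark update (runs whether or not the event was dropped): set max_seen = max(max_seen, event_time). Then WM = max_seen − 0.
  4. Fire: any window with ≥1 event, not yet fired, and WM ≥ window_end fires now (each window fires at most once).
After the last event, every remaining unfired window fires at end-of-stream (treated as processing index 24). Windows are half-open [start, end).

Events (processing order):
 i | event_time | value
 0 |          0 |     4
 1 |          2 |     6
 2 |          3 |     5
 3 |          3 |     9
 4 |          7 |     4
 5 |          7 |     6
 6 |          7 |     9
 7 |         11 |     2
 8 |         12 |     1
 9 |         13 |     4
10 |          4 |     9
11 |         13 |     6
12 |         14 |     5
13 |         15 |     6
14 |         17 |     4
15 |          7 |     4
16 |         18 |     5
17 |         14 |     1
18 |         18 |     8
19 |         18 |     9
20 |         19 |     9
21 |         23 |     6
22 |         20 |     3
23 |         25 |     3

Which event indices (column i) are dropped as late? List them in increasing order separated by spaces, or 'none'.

10 15

i=0 t=0 v=4: → [0,3); WM=0
i=1 t=2 v=6: → [0,5); WM=2
i=2 t=3 v=5: → [0,6); WM=3
i=3 t=3 v=9: → [0,6); WM=3
i=4 t=7 v=4: → [7,10); WM=7
i=5 t=7 v=6: → [7,10); WM=7
i=6 t=7 v=9: → [7,10); WM=7
i=7 t=11 v=2: → [11,14); WM=11
i=8 t=12 v=1: → [11,15); WM=12
i=9 t=13 v=4: → [11,16); WM=13
i=10 t=4 v=9: DROP (t<13-4); WM=13
i=11 t=13 v=6: → [11,16); WM=13
i=12 t=14 v=5: → [11,17); WM=14
i=13 t=15 v=6: → [11,18); WM=15
i=14 t=17 v=4: → [11,20); WM=17
i=15 t=7 v=4: DROP (t<17-4); WM=17
i=16 t=18 v=5: → [11,21); WM=18
i=17 t=14 v=1: → [11,21); WM=18
i=18 t=18 v=8: → [11,21); WM=18
i=19 t=18 v=9: → [11,21); WM=18
i=20 t=19 v=9: → [11,22); WM=19
i=21 t=23 v=6: → [23,26); WM=23
i=22 t=20 v=3: → [11,23); WM=23
i=23 t=25 v=3: → [23,28); WM=25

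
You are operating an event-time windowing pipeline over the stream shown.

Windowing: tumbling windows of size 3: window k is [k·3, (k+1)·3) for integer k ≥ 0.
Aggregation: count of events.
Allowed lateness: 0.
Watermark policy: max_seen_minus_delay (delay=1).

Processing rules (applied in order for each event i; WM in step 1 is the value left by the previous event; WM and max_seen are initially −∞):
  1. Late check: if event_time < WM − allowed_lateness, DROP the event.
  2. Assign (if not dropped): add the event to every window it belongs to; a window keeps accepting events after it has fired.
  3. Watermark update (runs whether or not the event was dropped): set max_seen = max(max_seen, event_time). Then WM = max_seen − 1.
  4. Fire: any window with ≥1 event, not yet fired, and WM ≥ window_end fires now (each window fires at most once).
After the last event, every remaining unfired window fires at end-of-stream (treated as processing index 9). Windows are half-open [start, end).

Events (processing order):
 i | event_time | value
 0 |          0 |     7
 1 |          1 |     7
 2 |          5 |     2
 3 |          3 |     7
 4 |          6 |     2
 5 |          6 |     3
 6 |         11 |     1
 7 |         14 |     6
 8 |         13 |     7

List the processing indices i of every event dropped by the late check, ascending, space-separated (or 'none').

i=0 t=0 v=7: → [0,3); WM=-1
i=1 t=1 v=7: → [0,3); WM=0
i=2 t=5 v=2: → [3,6); WM=4; [0,3) fires=2
i=3 t=3 v=7: DROP (t<4-0); WM=4
i=4 t=6 v=2: → [6,9); WM=5
i=5 t=6 v=3: → [6,9); WM=5
i=6 t=11 v=1: → [9,12); WM=10; [3,6) fires=1 [6,9) fires=2
i=7 t=14 v=6: → [12,15); WM=13; [9,12) fires=1
i=8 t=13 v=7: → [12,15); WM=13

3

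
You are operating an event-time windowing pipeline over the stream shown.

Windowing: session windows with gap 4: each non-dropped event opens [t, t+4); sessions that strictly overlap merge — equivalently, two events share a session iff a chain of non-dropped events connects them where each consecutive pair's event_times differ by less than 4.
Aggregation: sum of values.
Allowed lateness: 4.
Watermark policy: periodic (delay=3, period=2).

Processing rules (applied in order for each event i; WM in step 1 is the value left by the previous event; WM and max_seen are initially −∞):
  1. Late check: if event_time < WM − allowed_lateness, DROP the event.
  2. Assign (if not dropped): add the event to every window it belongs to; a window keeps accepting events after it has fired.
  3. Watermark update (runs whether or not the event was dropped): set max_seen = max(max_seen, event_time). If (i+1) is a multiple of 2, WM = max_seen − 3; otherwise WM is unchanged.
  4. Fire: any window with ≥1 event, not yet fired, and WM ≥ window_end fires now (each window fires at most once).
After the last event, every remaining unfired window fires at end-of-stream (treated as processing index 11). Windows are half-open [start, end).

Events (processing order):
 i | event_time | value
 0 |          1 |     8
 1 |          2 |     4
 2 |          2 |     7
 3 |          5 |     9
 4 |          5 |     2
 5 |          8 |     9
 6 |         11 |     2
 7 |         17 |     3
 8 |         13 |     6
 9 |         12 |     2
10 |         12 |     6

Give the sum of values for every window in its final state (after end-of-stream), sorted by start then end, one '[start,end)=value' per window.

i=0 t=1 v=8: → [1,5); WM=−∞
i=1 t=2 v=4: → [1,6); WM=-1
i=2 t=2 v=7: → [1,6); WM=-1
i=3 t=5 v=9: → [1,9); WM=2
i=4 t=5 v=2: → [1,9); WM=2
i=5 t=8 v=9: → [1,12); WM=5
i=6 t=11 v=2: → [1,15); WM=5
i=7 t=17 v=3: → [17,21); WM=14
i=8 t=13 v=6: → [1,17); WM=14
i=9 t=12 v=2: → [1,17); WM=14
i=10 t=12 v=6: → [1,17); WM=14

[1,17)=55 [17,21)=3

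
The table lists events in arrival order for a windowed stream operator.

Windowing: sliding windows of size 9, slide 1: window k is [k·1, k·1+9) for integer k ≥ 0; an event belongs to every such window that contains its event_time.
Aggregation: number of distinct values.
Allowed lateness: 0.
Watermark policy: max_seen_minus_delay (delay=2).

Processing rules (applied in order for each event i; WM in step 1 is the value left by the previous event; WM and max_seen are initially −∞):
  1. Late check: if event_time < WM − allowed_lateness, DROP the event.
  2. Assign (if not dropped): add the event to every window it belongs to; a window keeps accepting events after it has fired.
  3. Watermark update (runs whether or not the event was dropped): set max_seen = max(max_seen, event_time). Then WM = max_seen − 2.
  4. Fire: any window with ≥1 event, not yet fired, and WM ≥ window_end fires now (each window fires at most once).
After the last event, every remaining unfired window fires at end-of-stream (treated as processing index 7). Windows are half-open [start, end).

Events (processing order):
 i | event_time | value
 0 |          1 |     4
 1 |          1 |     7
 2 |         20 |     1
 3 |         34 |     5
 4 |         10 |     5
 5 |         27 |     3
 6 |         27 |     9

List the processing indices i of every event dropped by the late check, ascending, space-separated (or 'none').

i=0 t=1 v=4: → [1,10),[0,9); WM=-1
i=1 t=1 v=7: → [1,10),[0,9); WM=-1
i=2 t=20 v=1: → [20,29),[19,28),[18,27),[17,26),[16,25),[15,24),[14,23),[13,22),[12,21); WM=18; [0,9) fires=2 [1,10) fires=2
i=3 t=34 v=5: → [34,43),[33,42),[32,41),[31,40),[30,39),[29,38),[28,37),[27,36),[26,35); WM=32; [12,21) fires=1 [13,22) fires=1 [14,23) fires=1 [15,24) fires=1 [16,25) fires=1 [17,26) fires=1 [18,27) fires=1 [19,28) fires=1 [20,29) fires=1
i=4 t=10 v=5: DROP (t<32-0); WM=32
i=5 t=27 v=3: DROP (t<32-0); WM=32
i=6 t=27 v=9: DROP (t<32-0); WM=32

4 5 6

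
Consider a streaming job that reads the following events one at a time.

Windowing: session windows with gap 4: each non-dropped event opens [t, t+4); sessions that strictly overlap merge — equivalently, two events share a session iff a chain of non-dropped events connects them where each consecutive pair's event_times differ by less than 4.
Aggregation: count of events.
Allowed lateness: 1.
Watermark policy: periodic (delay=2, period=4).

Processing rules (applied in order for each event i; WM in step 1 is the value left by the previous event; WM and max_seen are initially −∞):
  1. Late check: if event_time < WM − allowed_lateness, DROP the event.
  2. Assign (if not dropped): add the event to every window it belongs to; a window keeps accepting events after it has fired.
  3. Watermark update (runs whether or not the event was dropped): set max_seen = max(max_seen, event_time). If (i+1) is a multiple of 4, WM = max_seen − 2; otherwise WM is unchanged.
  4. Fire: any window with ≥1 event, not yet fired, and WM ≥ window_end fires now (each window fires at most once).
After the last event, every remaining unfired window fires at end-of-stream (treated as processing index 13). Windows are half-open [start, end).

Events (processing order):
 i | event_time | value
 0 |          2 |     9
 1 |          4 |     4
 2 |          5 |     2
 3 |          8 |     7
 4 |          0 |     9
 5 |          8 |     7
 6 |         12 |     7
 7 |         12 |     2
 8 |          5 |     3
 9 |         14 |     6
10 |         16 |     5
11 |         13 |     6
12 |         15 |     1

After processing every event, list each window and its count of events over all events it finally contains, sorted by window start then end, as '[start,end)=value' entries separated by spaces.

i=0 t=2 v=9: → [2,6); WM=−∞
i=1 t=4 v=4: → [2,8); WM=−∞
i=2 t=5 v=2: → [2,9); WM=−∞
i=3 t=8 v=7: → [2,12); WM=6
i=4 t=0 v=9: DROP (t<6-1); WM=6
i=5 t=8 v=7: → [2,12); WM=6
i=6 t=12 v=7: → [12,16); WM=6
i=7 t=12 v=2: → [12,16); WM=10
i=8 t=5 v=3: DROP (t<10-1); WM=10
i=9 t=14 v=6: → [12,18); WM=10
i=10 t=16 v=5: → [12,20); WM=10
i=11 t=13 v=6: → [12,20); WM=14
i=12 t=15 v=1: → [12,20); WM=14

[2,12)=5 [12,20)=6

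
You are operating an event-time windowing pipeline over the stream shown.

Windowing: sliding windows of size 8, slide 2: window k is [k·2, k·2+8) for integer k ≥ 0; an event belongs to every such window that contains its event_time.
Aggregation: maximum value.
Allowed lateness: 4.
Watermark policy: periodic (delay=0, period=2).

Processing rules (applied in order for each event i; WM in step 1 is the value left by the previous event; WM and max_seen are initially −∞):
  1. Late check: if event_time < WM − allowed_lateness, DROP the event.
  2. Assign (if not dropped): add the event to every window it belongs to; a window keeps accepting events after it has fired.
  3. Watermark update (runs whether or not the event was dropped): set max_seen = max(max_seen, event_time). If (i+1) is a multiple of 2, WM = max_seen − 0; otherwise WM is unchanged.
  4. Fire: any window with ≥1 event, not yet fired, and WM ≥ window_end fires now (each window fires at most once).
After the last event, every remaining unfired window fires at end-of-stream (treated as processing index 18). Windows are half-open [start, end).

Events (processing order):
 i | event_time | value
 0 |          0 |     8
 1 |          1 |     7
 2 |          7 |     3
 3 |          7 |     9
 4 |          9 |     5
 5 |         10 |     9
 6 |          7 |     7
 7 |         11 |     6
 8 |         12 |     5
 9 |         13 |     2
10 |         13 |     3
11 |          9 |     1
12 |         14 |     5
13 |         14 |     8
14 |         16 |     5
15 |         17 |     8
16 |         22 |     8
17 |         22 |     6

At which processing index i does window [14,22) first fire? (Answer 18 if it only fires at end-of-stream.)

17

i=0 t=0 v=8: → [0,8); WM=−∞
i=1 t=1 v=7: → [0,8); WM=1
i=2 t=7 v=3: → [6,14),[4,12),[2,10),[0,8); WM=1
i=3 t=7 v=9: → [6,14),[4,12),[2,10),[0,8); WM=7
i=4 t=9 v=5: → [8,16),[6,14),[4,12),[2,10); WM=7
i=5 t=10 v=9: → [10,18),[8,16),[6,14),[4,12); WM=10; [0,8) fires=9 [2,10) fires=9
i=6 t=7 v=7: → [6,14),[4,12),[2,10),[0,8); WM=10
i=7 t=11 v=6: → [10,18),[8,16),[6,14),[4,12); WM=11
i=8 t=12 v=5: → [12,20),[10,18),[8,16),[6,14); WM=11
i=9 t=13 v=2: → [12,20),[10,18),[8,16),[6,14); WM=13; [4,12) fires=9
i=10 t=13 v=3: → [12,20),[10,18),[8,16),[6,14); WM=13
i=11 t=9 v=1: → [8,16),[6,14),[4,12),[2,10); WM=13
i=12 t=14 v=5: → [14,22),[12,20),[10,18),[8,16); WM=13
i=13 t=14 v=8: → [14,22),[12,20),[10,18),[8,16); WM=14; [6,14) fires=9
i=14 t=16 v=5: → [16,24),[14,22),[12,20),[10,18); WM=14
i=15 t=17 v=8: → [16,24),[14,22),[12,20),[10,18); WM=17; [8,16) fires=9
i=16 t=22 v=8: → [22,30),[20,28),[18,26),[16,24); WM=17
i=17 t=22 v=6: → [22,30),[20,28),[18,26),[16,24); WM=22; [10,18) fires=9 [12,20) fires=8 [14,22) fires=8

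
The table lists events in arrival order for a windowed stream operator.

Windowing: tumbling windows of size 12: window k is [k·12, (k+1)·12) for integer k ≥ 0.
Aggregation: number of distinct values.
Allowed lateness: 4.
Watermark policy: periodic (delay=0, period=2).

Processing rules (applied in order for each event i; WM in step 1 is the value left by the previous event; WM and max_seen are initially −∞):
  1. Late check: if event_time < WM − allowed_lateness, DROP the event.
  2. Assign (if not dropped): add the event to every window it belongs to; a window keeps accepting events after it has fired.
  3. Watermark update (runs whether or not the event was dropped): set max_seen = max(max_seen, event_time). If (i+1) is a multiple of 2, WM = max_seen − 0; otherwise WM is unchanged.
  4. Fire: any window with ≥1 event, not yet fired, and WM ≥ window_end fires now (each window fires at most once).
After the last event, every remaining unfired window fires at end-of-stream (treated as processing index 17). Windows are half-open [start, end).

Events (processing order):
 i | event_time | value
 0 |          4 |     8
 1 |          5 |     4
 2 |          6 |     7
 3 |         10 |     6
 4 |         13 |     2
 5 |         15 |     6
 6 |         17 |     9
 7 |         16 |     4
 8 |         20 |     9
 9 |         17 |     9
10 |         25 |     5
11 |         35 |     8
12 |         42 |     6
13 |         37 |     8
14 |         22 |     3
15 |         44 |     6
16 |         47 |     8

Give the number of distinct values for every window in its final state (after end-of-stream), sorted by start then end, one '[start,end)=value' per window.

i=0 t=4 v=8: → [0,12); WM=−∞
i=1 t=5 v=4: → [0,12); WM=5
i=2 t=6 v=7: → [0,12); WM=5
i=3 t=10 v=6: → [0,12); WM=10
i=4 t=13 v=2: → [12,24); WM=10
i=5 t=15 v=6: → [12,24); WM=15; [0,12) fires=4
i=6 t=17 v=9: → [12,24); WM=15
i=7 t=16 v=4: → [12,24); WM=17
i=8 t=20 v=9: → [12,24); WM=17
i=9 t=17 v=9: → [12,24); WM=20
i=10 t=25 v=5: → [24,36); WM=20
i=11 t=35 v=8: → [24,36); WM=35; [12,24) fires=4
i=12 t=42 v=6: → [36,48); WM=35
i=13 t=37 v=8: → [36,48); WM=42; [24,36) fires=2
i=14 t=22 v=3: DROP (t<42-4); WM=42
i=15 t=44 v=6: → [36,48); WM=44
i=16 t=47 v=8: → [36,48); WM=44

[0,12)=4 [12,24)=4 [24,36)=2 [36,48)=2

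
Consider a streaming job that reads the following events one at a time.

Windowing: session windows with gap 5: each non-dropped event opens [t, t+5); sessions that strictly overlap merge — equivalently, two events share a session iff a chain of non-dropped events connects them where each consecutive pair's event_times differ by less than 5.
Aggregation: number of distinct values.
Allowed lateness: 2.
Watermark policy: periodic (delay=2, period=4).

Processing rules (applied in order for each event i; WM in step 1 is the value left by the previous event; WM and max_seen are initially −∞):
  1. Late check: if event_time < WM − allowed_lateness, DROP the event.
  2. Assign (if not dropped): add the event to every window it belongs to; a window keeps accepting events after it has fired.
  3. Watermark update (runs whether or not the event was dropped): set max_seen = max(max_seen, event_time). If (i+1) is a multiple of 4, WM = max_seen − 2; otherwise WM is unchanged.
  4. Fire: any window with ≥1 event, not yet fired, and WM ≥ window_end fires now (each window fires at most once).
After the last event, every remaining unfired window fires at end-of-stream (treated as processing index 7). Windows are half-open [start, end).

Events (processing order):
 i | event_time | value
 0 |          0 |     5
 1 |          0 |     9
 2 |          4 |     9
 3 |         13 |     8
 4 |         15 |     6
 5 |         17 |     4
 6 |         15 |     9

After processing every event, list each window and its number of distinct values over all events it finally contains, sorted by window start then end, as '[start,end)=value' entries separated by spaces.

[0,9)=2 [13,22)=4

i=0 t=0 v=5: → [0,5); WM=−∞
i=1 t=0 v=9: → [0,5); WM=−∞
i=2 t=4 v=9: → [0,9); WM=−∞
i=3 t=13 v=8: → [13,18); WM=11
i=4 t=15 v=6: → [13,20); WM=11
i=5 t=17 v=4: → [13,22); WM=11
i=6 t=15 v=9: → [13,22); WM=11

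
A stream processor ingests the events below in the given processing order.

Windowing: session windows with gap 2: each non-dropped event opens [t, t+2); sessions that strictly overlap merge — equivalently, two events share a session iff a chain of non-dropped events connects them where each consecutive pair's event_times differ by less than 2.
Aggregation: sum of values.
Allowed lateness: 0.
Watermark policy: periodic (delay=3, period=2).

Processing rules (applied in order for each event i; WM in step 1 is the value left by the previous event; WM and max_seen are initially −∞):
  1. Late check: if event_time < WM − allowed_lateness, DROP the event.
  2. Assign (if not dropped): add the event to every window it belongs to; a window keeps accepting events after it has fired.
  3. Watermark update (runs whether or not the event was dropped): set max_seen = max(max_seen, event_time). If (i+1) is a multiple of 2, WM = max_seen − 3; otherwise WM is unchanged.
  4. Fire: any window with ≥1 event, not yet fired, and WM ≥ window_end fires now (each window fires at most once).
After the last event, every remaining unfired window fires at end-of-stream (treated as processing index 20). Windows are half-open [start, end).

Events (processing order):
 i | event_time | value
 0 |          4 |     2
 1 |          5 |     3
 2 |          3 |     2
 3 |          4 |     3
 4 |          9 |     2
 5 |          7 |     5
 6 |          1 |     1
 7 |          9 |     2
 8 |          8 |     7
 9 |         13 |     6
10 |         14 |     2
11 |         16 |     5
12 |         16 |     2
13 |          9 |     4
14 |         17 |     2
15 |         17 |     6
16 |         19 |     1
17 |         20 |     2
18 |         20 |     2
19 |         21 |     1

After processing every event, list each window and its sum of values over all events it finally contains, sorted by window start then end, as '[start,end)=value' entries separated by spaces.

i=0 t=4 v=2: → [4,6); WM=−∞
i=1 t=5 v=3: → [4,7); WM=2
i=2 t=3 v=2: → [3,7); WM=2
i=3 t=4 v=3: → [3,7); WM=2
i=4 t=9 v=2: → [9,11); WM=2
i=5 t=7 v=5: → [7,9); WM=6
i=6 t=1 v=1: DROP (t<6-0); WM=6
i=7 t=9 v=2: → [9,11); WM=6
i=8 t=8 v=7: → [7,11); WM=6
i=9 t=13 v=6: → [13,15); WM=10
i=10 t=14 v=2: → [13,16); WM=10
i=11 t=16 v=5: → [16,18); WM=13
i=12 t=16 v=2: → [16,18); WM=13
i=13 t=9 v=4: DROP (t<13-0); WM=13
i=14 t=17 v=2: → [16,19); WM=13
i=15 t=17 v=6: → [16,19); WM=14
i=16 t=19 v=1: → [19,21); WM=14
i=17 t=20 v=2: → [19,22); WM=17
i=18 t=20 v=2: → [19,22); WM=17
i=19 t=21 v=1: → [19,23); WM=18

[3,7)=10 [7,11)=16 [13,16)=8 [16,19)=15 [19,23)=6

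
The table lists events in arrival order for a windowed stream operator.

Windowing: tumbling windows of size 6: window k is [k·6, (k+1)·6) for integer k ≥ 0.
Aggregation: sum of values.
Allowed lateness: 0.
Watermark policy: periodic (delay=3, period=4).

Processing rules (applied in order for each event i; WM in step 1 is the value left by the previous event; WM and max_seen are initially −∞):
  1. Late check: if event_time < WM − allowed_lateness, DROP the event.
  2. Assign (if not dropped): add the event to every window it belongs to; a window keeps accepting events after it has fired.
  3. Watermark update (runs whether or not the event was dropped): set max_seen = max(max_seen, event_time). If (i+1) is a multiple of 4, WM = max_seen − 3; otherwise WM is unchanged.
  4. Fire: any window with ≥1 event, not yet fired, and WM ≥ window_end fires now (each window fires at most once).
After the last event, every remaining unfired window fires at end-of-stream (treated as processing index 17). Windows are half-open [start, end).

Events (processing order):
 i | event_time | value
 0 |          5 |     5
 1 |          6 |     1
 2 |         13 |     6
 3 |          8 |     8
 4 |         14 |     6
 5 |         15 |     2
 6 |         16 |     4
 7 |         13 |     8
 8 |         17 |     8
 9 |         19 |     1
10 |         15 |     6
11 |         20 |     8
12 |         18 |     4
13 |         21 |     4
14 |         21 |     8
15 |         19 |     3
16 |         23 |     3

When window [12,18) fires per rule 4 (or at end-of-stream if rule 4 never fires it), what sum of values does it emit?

i=0 t=5 v=5: → [0,6); WM=−∞
i=1 t=6 v=1: → [6,12); WM=−∞
i=2 t=13 v=6: → [12,18); WM=−∞
i=3 t=8 v=8: → [6,12); WM=10; [0,6) fires=5
i=4 t=14 v=6: → [12,18); WM=10
i=5 t=15 v=2: → [12,18); WM=10
i=6 t=16 v=4: → [12,18); WM=10
i=7 t=13 v=8: → [12,18); WM=13; [6,12) fires=9
i=8 t=17 v=8: → [12,18); WM=13
i=9 t=19 v=1: → [18,24); WM=13
i=10 t=15 v=6: → [12,18); WM=13
i=11 t=20 v=8: → [18,24); WM=17
i=12 t=18 v=4: → [18,24); WM=17
i=13 t=21 v=4: → [18,24); WM=17
i=14 t=21 v=8: → [18,24); WM=17
i=15 t=19 v=3: → [18,24); WM=18; [12,18) fires=40
i=16 t=23 v=3: → [18,24); WM=18

40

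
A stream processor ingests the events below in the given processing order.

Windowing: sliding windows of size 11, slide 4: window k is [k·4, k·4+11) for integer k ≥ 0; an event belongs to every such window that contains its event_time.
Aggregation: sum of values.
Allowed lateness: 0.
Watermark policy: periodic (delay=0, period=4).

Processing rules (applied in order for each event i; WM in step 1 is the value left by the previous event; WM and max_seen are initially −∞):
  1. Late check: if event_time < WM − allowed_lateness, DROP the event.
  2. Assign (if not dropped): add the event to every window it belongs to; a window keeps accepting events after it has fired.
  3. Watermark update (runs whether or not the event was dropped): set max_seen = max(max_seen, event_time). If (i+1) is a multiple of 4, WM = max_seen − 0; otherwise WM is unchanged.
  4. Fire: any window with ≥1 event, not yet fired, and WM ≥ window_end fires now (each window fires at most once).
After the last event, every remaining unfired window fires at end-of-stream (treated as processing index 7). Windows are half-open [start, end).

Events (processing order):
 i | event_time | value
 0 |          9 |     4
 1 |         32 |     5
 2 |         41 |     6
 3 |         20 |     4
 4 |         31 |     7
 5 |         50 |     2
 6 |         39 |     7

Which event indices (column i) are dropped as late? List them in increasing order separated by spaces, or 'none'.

i=0 t=9 v=4: → [8,19),[4,15),[0,11); WM=−∞
i=1 t=32 v=5: → [32,43),[28,39),[24,35); WM=−∞
i=2 t=41 v=6: → [40,51),[36,47),[32,43); WM=−∞
i=3 t=20 v=4: → [20,31),[16,27),[12,23); WM=41; [0,11) fires=4 [4,15) fires=4 [8,19) fires=4 [12,23) fires=4 [16,27) fires=4 [20,31) fires=4 [24,35) fires=5 [28,39) fires=5
i=4 t=31 v=7: DROP (t<41-0); WM=41
i=5 t=50 v=2: → [48,59),[44,55),[40,51); WM=41
i=6 t=39 v=7: DROP (t<41-0); WM=41

4 6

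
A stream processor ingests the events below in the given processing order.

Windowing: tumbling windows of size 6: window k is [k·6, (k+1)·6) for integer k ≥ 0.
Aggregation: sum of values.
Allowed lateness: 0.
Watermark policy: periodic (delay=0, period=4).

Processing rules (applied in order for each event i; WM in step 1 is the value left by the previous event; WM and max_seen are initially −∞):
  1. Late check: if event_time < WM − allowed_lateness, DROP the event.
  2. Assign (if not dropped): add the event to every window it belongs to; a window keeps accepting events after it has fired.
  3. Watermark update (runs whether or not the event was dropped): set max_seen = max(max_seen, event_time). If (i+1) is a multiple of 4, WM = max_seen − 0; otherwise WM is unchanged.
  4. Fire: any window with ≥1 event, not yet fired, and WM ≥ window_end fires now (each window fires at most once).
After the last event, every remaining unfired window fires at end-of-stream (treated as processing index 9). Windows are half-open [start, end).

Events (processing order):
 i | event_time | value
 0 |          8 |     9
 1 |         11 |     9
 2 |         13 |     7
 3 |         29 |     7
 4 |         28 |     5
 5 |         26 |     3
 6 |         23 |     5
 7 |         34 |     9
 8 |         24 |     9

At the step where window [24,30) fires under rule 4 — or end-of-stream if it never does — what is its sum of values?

i=0 t=8 v=9: → [6,12); WM=−∞
i=1 t=11 v=9: → [6,12); WM=−∞
i=2 t=13 v=7: → [12,18); WM=−∞
i=3 t=29 v=7: → [24,30); WM=29; [6,12) fires=18 [12,18) fires=7
i=4 t=28 v=5: DROP (t<29-0); WM=29
i=5 t=26 v=3: DROP (t<29-0); WM=29
i=6 t=23 v=5: DROP (t<29-0); WM=29
i=7 t=34 v=9: → [30,36); WM=34; [24,30) fires=7
i=8 t=24 v=9: DROP (t<34-0); WM=34

7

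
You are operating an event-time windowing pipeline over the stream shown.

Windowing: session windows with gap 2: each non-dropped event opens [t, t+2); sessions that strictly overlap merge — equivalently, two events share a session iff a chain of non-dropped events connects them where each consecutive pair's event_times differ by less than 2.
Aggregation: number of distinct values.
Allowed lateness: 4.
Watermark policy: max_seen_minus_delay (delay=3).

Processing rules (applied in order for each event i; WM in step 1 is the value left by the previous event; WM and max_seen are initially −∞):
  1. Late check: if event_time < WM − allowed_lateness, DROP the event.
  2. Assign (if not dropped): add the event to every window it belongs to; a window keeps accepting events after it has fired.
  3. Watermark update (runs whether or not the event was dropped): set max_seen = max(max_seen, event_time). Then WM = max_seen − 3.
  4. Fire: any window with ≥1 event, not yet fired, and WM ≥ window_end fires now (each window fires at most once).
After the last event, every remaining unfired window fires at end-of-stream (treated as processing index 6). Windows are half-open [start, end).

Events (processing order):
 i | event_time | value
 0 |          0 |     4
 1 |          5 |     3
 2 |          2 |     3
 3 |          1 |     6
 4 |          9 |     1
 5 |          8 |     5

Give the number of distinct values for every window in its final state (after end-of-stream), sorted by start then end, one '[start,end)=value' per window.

i=0 t=0 v=4: → [0,2); WM=-3
i=1 t=5 v=3: → [5,7); WM=2
i=2 t=2 v=3: → [2,4); WM=2
i=3 t=1 v=6: → [0,4); WM=2
i=4 t=9 v=1: → [9,11); WM=6
i=5 t=8 v=5: → [8,11); WM=6

[0,4)=3 [5,7)=1 [8,11)=2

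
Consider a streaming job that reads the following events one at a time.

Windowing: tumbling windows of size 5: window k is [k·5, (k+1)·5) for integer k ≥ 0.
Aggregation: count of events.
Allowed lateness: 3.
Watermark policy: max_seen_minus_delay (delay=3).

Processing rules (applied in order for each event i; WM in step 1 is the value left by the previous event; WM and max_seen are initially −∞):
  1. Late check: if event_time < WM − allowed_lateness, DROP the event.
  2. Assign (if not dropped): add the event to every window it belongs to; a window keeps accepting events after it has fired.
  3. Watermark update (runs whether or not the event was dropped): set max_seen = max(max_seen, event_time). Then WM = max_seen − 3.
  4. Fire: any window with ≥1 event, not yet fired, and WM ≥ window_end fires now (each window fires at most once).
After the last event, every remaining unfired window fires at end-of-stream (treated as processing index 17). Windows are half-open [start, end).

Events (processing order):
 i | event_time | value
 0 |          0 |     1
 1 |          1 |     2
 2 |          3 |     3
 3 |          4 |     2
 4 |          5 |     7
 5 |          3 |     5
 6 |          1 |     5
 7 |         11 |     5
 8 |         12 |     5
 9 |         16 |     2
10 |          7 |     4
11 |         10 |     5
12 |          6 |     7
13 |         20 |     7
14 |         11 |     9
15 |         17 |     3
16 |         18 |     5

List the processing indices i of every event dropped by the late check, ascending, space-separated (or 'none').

10 12 14

i=0 t=0 v=1: → [0,5); WM=-3
i=1 t=1 v=2: → [0,5); WM=-2
i=2 t=3 v=3: → [0,5); WM=0
i=3 t=4 v=2: → [0,5); WM=1
i=4 t=5 v=7: → [5,10); WM=2
i=5 t=3 v=5: → [0,5); WM=2
i=6 t=1 v=5: → [0,5); WM=2
i=7 t=11 v=5: → [10,15); WM=8; [0,5) fires=6
i=8 t=12 v=5: → [10,15); WM=9
i=9 t=16 v=2: → [15,20); WM=13; [5,10) fires=1
i=10 t=7 v=4: DROP (t<13-3); WM=13
i=11 t=10 v=5: → [10,15); WM=13
i=12 t=6 v=7: DROP (t<13-3); WM=13
i=13 t=20 v=7: → [20,25); WM=17; [10,15) fires=3
i=14 t=11 v=9: DROP (t<17-3); WM=17
i=15 t=17 v=3: → [15,20); WM=17
i=16 t=18 v=5: → [15,20); WM=17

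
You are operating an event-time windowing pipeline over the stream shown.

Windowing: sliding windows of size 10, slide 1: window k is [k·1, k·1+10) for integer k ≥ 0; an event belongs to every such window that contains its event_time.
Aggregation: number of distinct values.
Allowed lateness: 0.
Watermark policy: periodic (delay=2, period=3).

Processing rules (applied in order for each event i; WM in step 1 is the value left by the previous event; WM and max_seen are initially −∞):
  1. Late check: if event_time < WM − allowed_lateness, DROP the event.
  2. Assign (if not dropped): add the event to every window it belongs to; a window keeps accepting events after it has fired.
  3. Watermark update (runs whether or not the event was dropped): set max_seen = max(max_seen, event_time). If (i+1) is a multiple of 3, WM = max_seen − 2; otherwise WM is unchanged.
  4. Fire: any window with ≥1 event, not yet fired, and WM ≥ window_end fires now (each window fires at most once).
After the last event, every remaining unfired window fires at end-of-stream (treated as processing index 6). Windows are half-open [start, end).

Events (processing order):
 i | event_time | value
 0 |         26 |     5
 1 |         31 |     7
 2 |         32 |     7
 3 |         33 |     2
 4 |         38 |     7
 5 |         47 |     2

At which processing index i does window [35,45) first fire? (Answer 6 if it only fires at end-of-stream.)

5

i=0 t=26 v=5: → [26,36),[25,35),[24,34),[23,33),[22,32),[21,31),[20,30),[19,29),[18,28),[17,27); WM=−∞
i=1 t=31 v=7: → [31,41),[30,40),[29,39),[28,38),[27,37),[26,36),[25,35),[24,34),[23,33),[22,32); WM=−∞
i=2 t=32 v=7: → [32,42),[31,41),[30,40),[29,39),[28,38),[27,37),[26,36),[25,35),[24,34),[23,33); WM=30; [17,27) fires=1 [18,28) fires=1 [19,29) fires=1 [20,30) fires=1
i=3 t=33 v=2: → [33,43),[32,42),[31,41),[30,40),[29,39),[28,38),[27,37),[26,36),[25,35),[24,34); WM=30
i=4 t=38 v=7: → [38,48),[37,47),[36,46),[35,45),[34,44),[33,43),[32,42),[31,41),[30,40),[29,39); WM=30
i=5 t=47 v=2: → [47,57),[46,56),[45,55),[44,54),[43,53),[42,52),[41,51),[40,50),[39,49),[38,48); WM=45; [21,31) fires=1 [22,32) fires=2 [23,33) fires=2 [24,34) fires=3 [25,35) fires=3 [26,36) fires=3 [27,37) fires=2 [28,38) fires=2 [29,39) fires=2 [30,40) fires=2 [31,41) fires=2 [32,42) fires=2 [33,43) fires=2 [34,44) fires=1 [35,45) fires=1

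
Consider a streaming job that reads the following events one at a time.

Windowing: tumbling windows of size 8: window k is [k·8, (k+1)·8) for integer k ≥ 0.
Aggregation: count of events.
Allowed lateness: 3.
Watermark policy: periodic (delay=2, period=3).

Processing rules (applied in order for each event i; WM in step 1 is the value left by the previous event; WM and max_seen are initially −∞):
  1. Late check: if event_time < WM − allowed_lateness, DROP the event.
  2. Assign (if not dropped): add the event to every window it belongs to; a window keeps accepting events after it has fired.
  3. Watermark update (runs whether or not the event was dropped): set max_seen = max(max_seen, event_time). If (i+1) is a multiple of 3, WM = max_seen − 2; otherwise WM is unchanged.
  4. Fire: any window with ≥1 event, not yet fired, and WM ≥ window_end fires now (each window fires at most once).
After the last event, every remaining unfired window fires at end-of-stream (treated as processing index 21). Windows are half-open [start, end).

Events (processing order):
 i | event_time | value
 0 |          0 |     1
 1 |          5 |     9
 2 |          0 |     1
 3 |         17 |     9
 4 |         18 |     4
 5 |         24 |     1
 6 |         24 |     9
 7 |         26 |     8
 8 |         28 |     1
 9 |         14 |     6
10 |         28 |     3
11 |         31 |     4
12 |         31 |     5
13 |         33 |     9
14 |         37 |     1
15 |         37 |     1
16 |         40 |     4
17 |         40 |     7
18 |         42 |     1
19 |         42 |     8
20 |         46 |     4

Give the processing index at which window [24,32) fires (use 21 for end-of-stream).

14

i=0 t=0 v=1: → [0,8); WM=−∞
i=1 t=5 v=9: → [0,8); WM=−∞
i=2 t=0 v=1: → [0,8); WM=3
i=3 t=17 v=9: → [16,24); WM=3
i=4 t=18 v=4: → [16,24); WM=3
i=5 t=24 v=1: → [24,32); WM=22; [0,8) fires=3
i=6 t=24 v=9: → [24,32); WM=22
i=7 t=26 v=8: → [24,32); WM=22
i=8 t=28 v=1: → [24,32); WM=26; [16,24) fires=2
i=9 t=14 v=6: DROP (t<26-3); WM=26
i=10 t=28 v=3: → [24,32); WM=26
i=11 t=31 v=4: → [24,32); WM=29
i=12 t=31 v=5: → [24,32); WM=29
i=13 t=33 v=9: → [32,40); WM=29
i=14 t=37 v=1: → [32,40); WM=35; [24,32) fires=7
i=15 t=37 v=1: → [32,40); WM=35
i=16 t=40 v=4: → [40,48); WM=35
i=17 t=40 v=7: → [40,48); WM=38
i=18 t=42 v=1: → [40,48); WM=38
i=19 t=42 v=8: → [40,48); WM=38
i=20 t=46 v=4: → [40,48); WM=44; [32,40) fires=3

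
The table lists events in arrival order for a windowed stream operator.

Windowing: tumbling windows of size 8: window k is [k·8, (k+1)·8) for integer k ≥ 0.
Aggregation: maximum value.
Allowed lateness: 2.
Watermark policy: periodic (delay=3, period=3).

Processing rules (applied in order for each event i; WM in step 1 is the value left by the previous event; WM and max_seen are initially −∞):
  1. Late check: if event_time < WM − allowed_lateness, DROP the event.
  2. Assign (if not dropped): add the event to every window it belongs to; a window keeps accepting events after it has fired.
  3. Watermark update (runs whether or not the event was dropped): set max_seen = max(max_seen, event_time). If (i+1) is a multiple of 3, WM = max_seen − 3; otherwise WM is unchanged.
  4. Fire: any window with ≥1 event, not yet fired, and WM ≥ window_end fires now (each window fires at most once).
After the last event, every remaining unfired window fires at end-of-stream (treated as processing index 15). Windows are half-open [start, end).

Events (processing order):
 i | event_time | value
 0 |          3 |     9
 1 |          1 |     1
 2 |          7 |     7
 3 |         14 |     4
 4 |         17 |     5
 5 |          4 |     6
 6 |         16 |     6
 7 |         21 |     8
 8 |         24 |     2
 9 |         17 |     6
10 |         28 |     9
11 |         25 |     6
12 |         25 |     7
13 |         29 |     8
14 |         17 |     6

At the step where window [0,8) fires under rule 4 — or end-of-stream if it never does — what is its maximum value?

i=0 t=3 v=9: → [0,8); WM=−∞
i=1 t=1 v=1: → [0,8); WM=−∞
i=2 t=7 v=7: → [0,8); WM=4
i=3 t=14 v=4: → [8,16); WM=4
i=4 t=17 v=5: → [16,24); WM=4
i=5 t=4 v=6: → [0,8); WM=14; [0,8) fires=9
i=6 t=16 v=6: → [16,24); WM=14
i=7 t=21 v=8: → [16,24); WM=14
i=8 t=24 v=2: → [24,32); WM=21; [8,16) fires=4
i=9 t=17 v=6: DROP (t<21-2); WM=21
i=10 t=28 v=9: → [24,32); WM=21
i=11 t=25 v=6: → [24,32); WM=25; [16,24) fires=8
i=12 t=25 v=7: → [24,32); WM=25
i=13 t=29 v=8: → [24,32); WM=25
i=14 t=17 v=6: DROP (t<25-2); WM=26

9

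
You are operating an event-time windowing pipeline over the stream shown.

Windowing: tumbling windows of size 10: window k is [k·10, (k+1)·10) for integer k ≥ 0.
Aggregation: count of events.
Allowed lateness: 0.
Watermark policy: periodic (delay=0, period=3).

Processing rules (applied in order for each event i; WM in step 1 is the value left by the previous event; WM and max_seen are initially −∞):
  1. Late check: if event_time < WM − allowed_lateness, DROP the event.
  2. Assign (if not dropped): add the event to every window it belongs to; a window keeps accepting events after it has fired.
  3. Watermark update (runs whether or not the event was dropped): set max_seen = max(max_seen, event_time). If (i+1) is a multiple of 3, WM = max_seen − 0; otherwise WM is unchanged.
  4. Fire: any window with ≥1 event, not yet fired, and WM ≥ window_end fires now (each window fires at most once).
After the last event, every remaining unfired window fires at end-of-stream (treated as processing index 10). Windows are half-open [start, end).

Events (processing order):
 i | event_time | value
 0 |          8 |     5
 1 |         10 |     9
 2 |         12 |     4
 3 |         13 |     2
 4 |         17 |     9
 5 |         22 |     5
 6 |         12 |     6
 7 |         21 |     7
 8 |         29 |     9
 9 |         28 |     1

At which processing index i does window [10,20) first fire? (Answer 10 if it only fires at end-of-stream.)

5

i=0 t=8 v=5: → [0,10); WM=−∞
i=1 t=10 v=9: → [10,20); WM=−∞
i=2 t=12 v=4: → [10,20); WM=12; [0,10) fires=1
i=3 t=13 v=2: → [10,20); WM=12
i=4 t=17 v=9: → [10,20); WM=12
i=5 t=22 v=5: → [20,30); WM=22; [10,20) fires=4
i=6 t=12 v=6: DROP (t<22-0); WM=22
i=7 t=21 v=7: DROP (t<22-0); WM=22
i=8 t=29 v=9: → [20,30); WM=29
i=9 t=28 v=1: DROP (t<29-0); WM=29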